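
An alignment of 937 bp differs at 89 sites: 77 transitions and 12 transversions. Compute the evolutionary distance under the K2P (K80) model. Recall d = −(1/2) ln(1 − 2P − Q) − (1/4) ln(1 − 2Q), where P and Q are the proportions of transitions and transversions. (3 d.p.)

P = 77/937 ≈ 0.082177 and Q = 12/937 ≈ 0.012807.
Under the Kimura two-parameter model, d = −½ ln(1 − 2P − Q) − ¼ ln(1 − 2Q).
1 − 2P − Q = 0.822839, giving −½ ln(0.822839) = 0.097497.
1 − 2Q = 0.974386, giving −¼ ln(0.974386) = 0.006487.
d = 0.097497 + 0.006487 = 0.103984.

0.104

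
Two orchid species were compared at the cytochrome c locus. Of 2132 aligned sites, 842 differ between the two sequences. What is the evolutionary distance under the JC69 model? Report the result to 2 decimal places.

0.56

p = 842/2132 ≈ 0.394934.
d = −(3/4) ln(1 − 4p/3) = −0.75 ln(1 − 0.526579) = −0.75 ln(0.473421)
  = −0.75 × (-0.747770) = 0.560828 substitutions/site.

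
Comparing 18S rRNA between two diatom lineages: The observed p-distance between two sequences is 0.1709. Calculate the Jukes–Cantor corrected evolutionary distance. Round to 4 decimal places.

0.1939

d = −(3/4) ln(1 − 4p/3) = −0.75 ln(1 − 0.227867) = −0.75 ln(0.772133)
  = −0.75 × (-0.258598) = 0.193949 substitutions/site.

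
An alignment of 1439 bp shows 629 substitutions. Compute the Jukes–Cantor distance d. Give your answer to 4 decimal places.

p = 629/1439 ≈ 0.437109.
d = −(3/4) ln(1 − 4p/3) = −0.75 ln(1 − 0.582812) = −0.75 ln(0.417188)
  = −0.75 × (-0.874218) = 0.655664 substitutions/site.

0.6557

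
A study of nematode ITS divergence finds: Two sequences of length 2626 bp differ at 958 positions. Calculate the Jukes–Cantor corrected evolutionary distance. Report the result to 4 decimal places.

0.4998

p = 958/2626 ≈ 0.364813.
d = −(3/4) ln(1 − 4p/3) = −0.75 ln(1 − 0.486417) = −0.75 ln(0.513583)
  = −0.75 × (-0.666344) = 0.499758 substitutions/site.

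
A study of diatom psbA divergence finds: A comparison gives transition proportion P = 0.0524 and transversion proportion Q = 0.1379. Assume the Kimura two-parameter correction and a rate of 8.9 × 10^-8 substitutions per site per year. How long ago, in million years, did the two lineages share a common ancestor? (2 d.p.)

1.23

Under the Kimura two-parameter model, d = −½ ln(1 − 2P − Q) − ¼ ln(1 − 2Q).
1 − 2P − Q = 0.7573, giving −½ ln(0.7573) = 0.138998.
1 − 2Q = 0.7242, giving −¼ ln(0.7242) = 0.080672.
d = 0.138998 + 0.080672 = 0.219670.
Under a molecular clock d = 2μt, so t = d/(2μ) = 0.219670 / (2 × 8.9 × 10^-8) = 1.23 million years.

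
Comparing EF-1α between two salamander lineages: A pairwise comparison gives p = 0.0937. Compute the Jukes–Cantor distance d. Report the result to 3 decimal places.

d = −(3/4) ln(1 − 4p/3) = −0.75 ln(1 − 0.124933) = −0.75 ln(0.875067)
  = −0.75 × (-0.133455) = 0.100091 substitutions/site.

0.100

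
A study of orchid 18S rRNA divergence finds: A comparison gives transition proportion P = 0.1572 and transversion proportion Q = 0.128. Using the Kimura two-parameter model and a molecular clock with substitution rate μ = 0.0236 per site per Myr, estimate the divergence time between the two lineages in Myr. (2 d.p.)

7.75

Under the Kimura two-parameter model, d = −½ ln(1 − 2P − Q) − ¼ ln(1 − 2Q).
1 − 2P − Q = 0.5576, giving −½ ln(0.5576) = 0.292057.
1 − 2Q = 0.744, giving −¼ ln(0.744) = 0.073929.
d = 0.292057 + 0.073929 = 0.365986.
Under a molecular clock d = 2μt, so t = d/(2μ) = 0.365986 / (2 × 0.0236) = 7.75 Myr.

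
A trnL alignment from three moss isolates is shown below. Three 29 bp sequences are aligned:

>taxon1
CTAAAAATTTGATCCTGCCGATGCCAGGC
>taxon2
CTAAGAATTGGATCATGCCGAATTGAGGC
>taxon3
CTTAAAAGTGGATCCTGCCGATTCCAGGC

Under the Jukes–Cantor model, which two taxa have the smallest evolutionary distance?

taxon1–taxon2: 7/29 differ, p = 0.241, d = 0.291.
taxon1–taxon3: 4/29 differ, p = 0.138, d = 0.152.
taxon2–taxon3: 7/29 differ, p = 0.241, d = 0.291.
The smallest distance is between taxon1 and taxon3.

taxon1 and taxon3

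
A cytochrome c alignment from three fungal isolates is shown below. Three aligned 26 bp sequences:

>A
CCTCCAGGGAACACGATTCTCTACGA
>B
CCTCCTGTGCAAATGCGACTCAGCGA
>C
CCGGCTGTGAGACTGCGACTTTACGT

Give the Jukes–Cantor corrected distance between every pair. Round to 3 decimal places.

A–B: 10/26 sites differ → p ≈ 0.384615, d = −0.75 ln(1 − 0.51282) = 0.539341 ≈ 0.539.
A–C: 13/26 sites differ → p = 0.5, d = −0.75 ln(1 − 0.666667) = 0.823960 ≈ 0.824.
B–C: 9/26 sites differ → p ≈ 0.346154, d = −0.75 ln(1 − 0.461539) = 0.464280 ≈ 0.464.

d(A,B) = 0.539, d(A,C) = 0.824, d(B,C) = 0.464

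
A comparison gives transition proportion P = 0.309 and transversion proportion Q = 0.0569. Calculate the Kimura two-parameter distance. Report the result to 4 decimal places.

Under the Kimura two-parameter model, d = −½ ln(1 − 2P − Q) − ¼ ln(1 − 2Q).
1 − 2P − Q = 0.3251, giving −½ ln(0.3251) = 0.561811.
1 − 2Q = 0.8862, giving −¼ ln(0.8862) = 0.030203.
d = 0.561811 + 0.030203 = 0.592014.

0.5920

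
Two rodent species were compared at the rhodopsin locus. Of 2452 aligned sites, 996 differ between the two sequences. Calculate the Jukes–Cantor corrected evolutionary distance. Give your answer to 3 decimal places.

0.585

p = 996/2452 ≈ 0.406199.
d = −(3/4) ln(1 − 4p/3) = −0.75 ln(1 − 0.541599) = −0.75 ln(0.458401)
  = −0.75 × (-0.780011) = 0.585008 substitutions/site.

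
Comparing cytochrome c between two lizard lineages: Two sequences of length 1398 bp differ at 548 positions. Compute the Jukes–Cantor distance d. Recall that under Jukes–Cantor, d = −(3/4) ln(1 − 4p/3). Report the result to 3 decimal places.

0.555

p = 548/1398 ≈ 0.391989.
d = −(3/4) ln(1 − 4p/3) = −0.75 ln(1 − 0.522652) = −0.75 ln(0.477348)
  = −0.75 × (-0.739509) = 0.554632 substitutions/site.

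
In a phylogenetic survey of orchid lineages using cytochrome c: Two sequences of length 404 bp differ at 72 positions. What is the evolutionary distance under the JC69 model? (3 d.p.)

0.203

p = 72/404 ≈ 0.178218.
d = −(3/4) ln(1 − 4p/3) = −0.75 ln(1 − 0.237624) = −0.75 ln(0.762376)
  = −0.75 × (-0.271315) = 0.203486 substitutions/site.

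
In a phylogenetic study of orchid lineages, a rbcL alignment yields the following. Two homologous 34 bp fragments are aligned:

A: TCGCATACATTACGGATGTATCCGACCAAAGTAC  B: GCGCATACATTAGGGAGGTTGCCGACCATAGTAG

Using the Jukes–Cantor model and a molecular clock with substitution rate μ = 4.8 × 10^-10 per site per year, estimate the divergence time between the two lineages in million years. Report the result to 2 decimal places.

The sequences differ at 7 of 34 sites (1, 13, 17, 20, 21, 29, 34), so p = 7/34 ≈ 0.205882.
d = −(3/4) ln(1 − 4p/3) = −0.75 ln(1 − 0.274509) = −0.75 ln(0.725491)
  = −0.75 × (-0.320907) = 0.240680 substitutions/site.
Under a molecular clock d = 2μt, so t = d/(2μ) = 0.240680 / (2 × 4.8 × 10^-10) = 250.71 million years.

250.71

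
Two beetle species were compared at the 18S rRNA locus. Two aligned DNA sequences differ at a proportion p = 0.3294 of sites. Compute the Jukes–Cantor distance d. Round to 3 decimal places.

d = −(3/4) ln(1 − 4p/3) = −0.75 ln(1 − 0.4392) = −0.75 ln(0.5608)
  = −0.75 × (-0.578391) = 0.433793 substitutions/site.

0.434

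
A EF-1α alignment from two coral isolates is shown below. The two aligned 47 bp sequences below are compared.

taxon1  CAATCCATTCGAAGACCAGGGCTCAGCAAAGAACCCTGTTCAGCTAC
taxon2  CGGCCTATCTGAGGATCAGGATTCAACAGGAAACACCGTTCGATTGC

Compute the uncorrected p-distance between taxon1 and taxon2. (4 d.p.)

0.4255

The sequences differ at 20 of 47 positions.
p = 20/47 = 0.425531… ≈ 0.4255 (to 4 d.p.).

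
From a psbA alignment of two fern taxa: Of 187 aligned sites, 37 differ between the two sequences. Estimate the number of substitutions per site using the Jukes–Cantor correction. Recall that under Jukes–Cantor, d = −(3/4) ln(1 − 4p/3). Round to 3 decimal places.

0.230

p = 37/187 ≈ 0.197861.
d = −(3/4) ln(1 − 4p/3) = −0.75 ln(1 − 0.263815) = −0.75 ln(0.736185)
  = −0.75 × (-0.306274) = 0.229706 substitutions/site.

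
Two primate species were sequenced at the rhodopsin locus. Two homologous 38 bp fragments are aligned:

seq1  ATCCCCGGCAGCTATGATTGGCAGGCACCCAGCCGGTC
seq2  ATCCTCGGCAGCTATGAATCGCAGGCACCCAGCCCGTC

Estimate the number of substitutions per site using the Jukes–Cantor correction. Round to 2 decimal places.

The sequences differ at 4 of 38 sites (5, 18, 20, 35), so p = 4/38 ≈ 0.105263.
d = −(3/4) ln(1 − 4p/3) = −0.75 ln(1 − 0.140351) = −0.75 ln(0.859649)
  = −0.75 × (-0.151231) = 0.113423 substitutions/site.

0.11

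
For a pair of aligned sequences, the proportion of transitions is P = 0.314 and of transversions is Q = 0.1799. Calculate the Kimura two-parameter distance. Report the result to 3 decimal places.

Under the Kimura two-parameter model, d = −½ ln(1 − 2P − Q) − ¼ ln(1 − 2Q).
1 − 2P − Q = 0.1921, giving −½ ln(0.1921) = 0.824870.
1 − 2Q = 0.6402, giving −¼ ln(0.6402) = 0.111494.
d = 0.824870 + 0.111494 = 0.936364.

0.936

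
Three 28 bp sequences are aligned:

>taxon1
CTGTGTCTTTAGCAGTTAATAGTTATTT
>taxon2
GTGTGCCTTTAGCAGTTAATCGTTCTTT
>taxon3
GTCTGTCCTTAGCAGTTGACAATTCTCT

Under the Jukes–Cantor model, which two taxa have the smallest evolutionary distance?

taxon1–taxon2: 4/28 differ, p = 0.143, d = 0.158.
taxon1–taxon3: 8/28 differ, p = 0.286, d = 0.360.
taxon2–taxon3: 8/28 differ, p = 0.286, d = 0.360.
The smallest distance is between taxon1 and taxon2.

taxon1 and taxon2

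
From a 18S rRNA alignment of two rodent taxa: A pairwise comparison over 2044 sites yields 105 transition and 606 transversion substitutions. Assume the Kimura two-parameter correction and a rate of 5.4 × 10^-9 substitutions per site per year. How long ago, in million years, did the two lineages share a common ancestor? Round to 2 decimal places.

P = 105/2044 ≈ 0.05137 and Q = 606/2044 ≈ 0.296477.
Under the Kimura two-parameter model, d = −½ ln(1 − 2P − Q) − ¼ ln(1 − 2Q).
1 − 2P − Q = 0.600783, giving −½ ln(0.600783) = 0.254761.
1 − 2Q = 0.407046, giving −¼ ln(0.407046) = 0.224707.
d = 0.254761 + 0.224707 = 0.479468.
Under a molecular clock d = 2μt, so t = d/(2μ) = 0.479468 / (2 × 5.4 × 10^-9) = 44.40 million years.

44.40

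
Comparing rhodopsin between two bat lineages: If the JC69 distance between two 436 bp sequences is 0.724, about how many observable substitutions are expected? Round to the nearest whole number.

202

Invert JC69: p = (3/4)(1 − e^(−4d/3)) = 0.75 × (1 − e^(-0.965333)) = 0.75 × (1 − 0.380856) = 0.464358.
Expected differing sites = pL ≈ 0.464358 × 436 = 202.460088 ≈ 202.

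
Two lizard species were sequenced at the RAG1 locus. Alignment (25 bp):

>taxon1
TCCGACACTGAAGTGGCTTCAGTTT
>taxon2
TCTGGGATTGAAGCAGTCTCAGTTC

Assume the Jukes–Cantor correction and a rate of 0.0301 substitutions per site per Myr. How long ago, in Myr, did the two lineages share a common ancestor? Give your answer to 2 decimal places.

8.15

The sequences differ at 9 of 25 sites (3, 5, 6, 8, 14, 15, 17, 18, 25), so p = 9/25 = 0.36.
d = −(3/4) ln(1 − 4p/3) = −0.75 ln(1 − 0.48) = −0.75 ln(0.52)
  = −0.75 × (-0.653926) = 0.490445 substitutions/site.
Under a molecular clock d = 2μt, so t = d/(2μ) = 0.490445 / (2 × 0.0301) = 8.15 Myr.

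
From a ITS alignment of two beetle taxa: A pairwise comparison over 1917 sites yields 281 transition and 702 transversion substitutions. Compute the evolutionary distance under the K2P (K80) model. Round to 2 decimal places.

P = 281/1917 ≈ 0.146583 and Q = 702/1917 ≈ 0.366197.
Under the Kimura two-parameter model, d = −½ ln(1 − 2P − Q) − ¼ ln(1 − 2Q).
1 − 2P − Q = 0.340637, giving −½ ln(0.340637) = 0.538469.
1 − 2Q = 0.267606, giving −¼ ln(0.267606) = 0.329560.
d = 0.538469 + 0.329560 = 0.868029.

0.87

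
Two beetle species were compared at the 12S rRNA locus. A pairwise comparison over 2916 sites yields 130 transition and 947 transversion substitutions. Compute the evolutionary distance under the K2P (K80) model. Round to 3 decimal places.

P = 130/2916 ≈ 0.044582 and Q = 947/2916 ≈ 0.32476.
Under the Kimura two-parameter model, d = −½ ln(1 − 2P − Q) − ¼ ln(1 − 2Q).
1 − 2P − Q = 0.586076, giving −½ ln(0.586076) = 0.267153.
1 − 2Q = 0.35048, giving −¼ ln(0.35048) = 0.262113.
d = 0.267153 + 0.262113 = 0.529266.

0.529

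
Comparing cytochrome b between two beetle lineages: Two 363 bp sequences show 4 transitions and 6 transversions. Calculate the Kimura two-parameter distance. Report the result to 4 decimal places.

0.0281

P = 4/363 ≈ 0.011019 and Q = 6/363 ≈ 0.016529.
Under the Kimura two-parameter model, d = −½ ln(1 − 2P − Q) − ¼ ln(1 − 2Q).
1 − 2P − Q = 0.961433, giving −½ ln(0.961433) = 0.019665.
1 − 2Q = 0.966942, giving −¼ ln(0.966942) = 0.008404.
d = 0.019665 + 0.008404 = 0.028069.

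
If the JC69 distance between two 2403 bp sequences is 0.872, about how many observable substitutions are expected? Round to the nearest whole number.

1239

Invert JC69: p = (3/4)(1 − e^(−4d/3)) = 0.75 × (1 − e^(-1.162667)) = 0.75 × (1 − 0.312651) = 0.515512.
Expected differing sites = pL ≈ 0.515512 × 2403 = 1238.775336 ≈ 1239.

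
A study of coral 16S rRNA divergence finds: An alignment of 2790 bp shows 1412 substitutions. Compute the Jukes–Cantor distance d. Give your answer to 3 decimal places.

0.842

p = 1412/2790 ≈ 0.506093.
d = −(3/4) ln(1 − 4p/3) = −0.75 ln(1 − 0.674791) = −0.75 ln(0.325209)
  = −0.75 × (-1.123287) = 0.842465 substitutions/site.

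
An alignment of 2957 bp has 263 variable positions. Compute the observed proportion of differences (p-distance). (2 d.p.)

p = 263/2957 = 0.088941… ≈ 0.09 (to 2 d.p.).

0.09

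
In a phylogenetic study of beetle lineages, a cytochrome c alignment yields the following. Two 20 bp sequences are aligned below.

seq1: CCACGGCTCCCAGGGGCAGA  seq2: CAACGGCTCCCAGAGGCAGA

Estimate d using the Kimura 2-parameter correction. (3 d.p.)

0.108

Of 20 sites, 1 differences are transitions and 1 are transversions, so P = 1/20 = 0.05 and Q = 1/20 = 0.05.
Under the Kimura two-parameter model, d = −½ ln(1 − 2P − Q) − ¼ ln(1 − 2Q).
1 − 2P − Q = 0.85, giving −½ ln(0.85) = 0.081259.
1 − 2Q = 0.9, giving −¼ ln(0.9) = 0.026340.
d = 0.081259 + 0.026340 = 0.107599.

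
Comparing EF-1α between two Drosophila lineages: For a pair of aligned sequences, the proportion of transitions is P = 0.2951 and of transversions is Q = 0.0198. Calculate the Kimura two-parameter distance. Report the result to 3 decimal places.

0.481

Under the Kimura two-parameter model, d = −½ ln(1 − 2P − Q) − ¼ ln(1 − 2Q).
1 − 2P − Q = 0.39, giving −½ ln(0.39) = 0.470804.
1 − 2Q = 0.9604, giving −¼ ln(0.9604) = 0.010101.
d = 0.470804 + 0.010101 = 0.480905.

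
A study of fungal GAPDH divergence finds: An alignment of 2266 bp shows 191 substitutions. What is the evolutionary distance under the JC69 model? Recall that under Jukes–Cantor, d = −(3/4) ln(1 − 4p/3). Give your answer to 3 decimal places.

p = 191/2266 ≈ 0.084289.
d = −(3/4) ln(1 − 4p/3) = −0.75 ln(1 − 0.112385) = −0.75 ln(0.887615)
  = −0.75 × (-0.119217) = 0.089413 substitutions/site.

0.089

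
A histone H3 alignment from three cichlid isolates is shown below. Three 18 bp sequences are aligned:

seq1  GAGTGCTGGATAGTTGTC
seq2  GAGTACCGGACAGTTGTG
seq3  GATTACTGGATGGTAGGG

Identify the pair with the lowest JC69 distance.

seq1–seq2: 4/18 differ, p = 0.222, d = 0.264.
seq1–seq3: 6/18 differ, p = 0.333, d = 0.441.
seq2–seq3: 6/18 differ, p = 0.333, d = 0.441.
The smallest distance is between seq1 and seq2.

seq1 and seq2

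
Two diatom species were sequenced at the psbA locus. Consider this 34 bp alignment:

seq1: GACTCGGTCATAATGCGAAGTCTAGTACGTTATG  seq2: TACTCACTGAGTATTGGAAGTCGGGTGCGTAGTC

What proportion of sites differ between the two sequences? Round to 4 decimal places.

0.4118

The sequences differ at 14 of 34 positions.
p = 14/34 = 0.411764… ≈ 0.4118 (to 4 d.p.).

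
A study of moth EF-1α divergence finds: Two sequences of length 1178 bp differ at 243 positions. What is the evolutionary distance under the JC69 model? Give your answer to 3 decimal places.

0.241

p = 243/1178 ≈ 0.206282.
d = −(3/4) ln(1 − 4p/3) = −0.75 ln(1 − 0.275043) = −0.75 ln(0.724957)
  = −0.75 × (-0.321643) = 0.241232 substitutions/site.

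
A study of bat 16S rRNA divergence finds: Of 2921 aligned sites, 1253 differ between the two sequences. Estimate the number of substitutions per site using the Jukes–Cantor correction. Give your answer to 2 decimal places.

p = 1253/2921 ≈ 0.428963.
d = −(3/4) ln(1 − 4p/3) = −0.75 ln(1 − 0.571951) = −0.75 ln(0.428049)
  = −0.75 × (-0.848518) = 0.636389 substitutions/site.

0.64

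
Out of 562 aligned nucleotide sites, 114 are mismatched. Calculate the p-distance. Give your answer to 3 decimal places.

0.203

p = 114/562 = 0.202846… ≈ 0.203 (to 3 d.p.).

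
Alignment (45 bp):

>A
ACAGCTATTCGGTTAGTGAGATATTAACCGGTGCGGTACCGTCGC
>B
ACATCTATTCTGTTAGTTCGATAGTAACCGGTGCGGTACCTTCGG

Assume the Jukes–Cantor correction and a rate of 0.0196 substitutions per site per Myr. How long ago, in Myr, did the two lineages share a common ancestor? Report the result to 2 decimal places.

4.45

The sequences differ at 7 of 45 sites (4, 11, 18, 19, 24, 41, 45), so p = 7/45 ≈ 0.155556.
d = −(3/4) ln(1 − 4p/3) = −0.75 ln(1 − 0.207408) = −0.75 ln(0.792592)
  = −0.75 × (-0.232447) = 0.174335 substitutions/site.
Under a molecular clock d = 2μt, so t = d/(2μ) = 0.174335 / (2 × 0.0196) = 4.45 Myr.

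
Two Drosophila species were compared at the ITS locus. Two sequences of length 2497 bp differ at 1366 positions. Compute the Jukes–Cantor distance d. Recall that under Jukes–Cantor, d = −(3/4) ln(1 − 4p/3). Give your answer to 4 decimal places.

p = 1366/2497 ≈ 0.547056.
d = −(3/4) ln(1 − 4p/3) = −0.75 ln(1 − 0.729408) = −0.75 ln(0.270592)
  = −0.75 × (-1.307143) = 0.980357 substitutions/site.

0.9804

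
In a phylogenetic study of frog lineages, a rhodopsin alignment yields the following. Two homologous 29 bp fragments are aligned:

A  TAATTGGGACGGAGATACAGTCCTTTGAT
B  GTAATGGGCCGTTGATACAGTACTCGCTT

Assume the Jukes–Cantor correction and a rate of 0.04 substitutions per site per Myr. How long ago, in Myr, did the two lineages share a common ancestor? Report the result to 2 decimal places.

The sequences differ at 11 of 29 sites, so p = 11/29 ≈ 0.37931.
d = −(3/4) ln(1 − 4p/3) = −0.75 ln(1 − 0.505747) = −0.75 ln(0.494253)
  = −0.75 × (-0.704708) = 0.528531 substitutions/site.
Under a molecular clock d = 2μt, so t = d/(2μ) = 0.528531 / (2 × 0.04) = 6.61 Myr.

6.61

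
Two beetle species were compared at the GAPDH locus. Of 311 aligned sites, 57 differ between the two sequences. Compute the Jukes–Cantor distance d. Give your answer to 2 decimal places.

0.21

p = 57/311 ≈ 0.18328.
d = −(3/4) ln(1 − 4p/3) = −0.75 ln(1 − 0.244373) = −0.75 ln(0.755627)
  = −0.75 × (-0.280207) = 0.210155 substitutions/site.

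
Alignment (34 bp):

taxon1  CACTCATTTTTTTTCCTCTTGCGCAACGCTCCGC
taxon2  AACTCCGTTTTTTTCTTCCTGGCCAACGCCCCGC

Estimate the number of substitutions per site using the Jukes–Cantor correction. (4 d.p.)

0.2824

The sequences differ at 8 of 34 sites (1, 6, 7, 16, 19, 22, 23, 30), so p = 8/34 ≈ 0.235294.
d = −(3/4) ln(1 − 4p/3) = −0.75 ln(1 − 0.313725) = −0.75 ln(0.686275)
  = −0.75 × (-0.376477) = 0.282358 substitutions/site.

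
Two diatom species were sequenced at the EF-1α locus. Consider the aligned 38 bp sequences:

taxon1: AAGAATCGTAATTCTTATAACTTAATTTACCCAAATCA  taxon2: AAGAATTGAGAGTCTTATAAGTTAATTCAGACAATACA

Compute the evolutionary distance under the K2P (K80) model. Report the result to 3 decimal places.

0.324

Of 38 sites, 3 differences are transitions and 7 are transversions, so P = 3/38 ≈ 0.078947 and Q = 7/38 ≈ 0.184211.
Under the Kimura two-parameter model, d = −½ ln(1 − 2P − Q) − ¼ ln(1 − 2Q).
1 − 2P − Q = 0.657895, giving −½ ln(0.657895) = 0.209355.
1 − 2Q = 0.631578, giving −¼ ln(0.631578) = 0.114883.
d = 0.209355 + 0.114883 = 0.324238.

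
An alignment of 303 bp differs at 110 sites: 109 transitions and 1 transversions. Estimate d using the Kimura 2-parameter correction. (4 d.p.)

0.6431

P = 109/303 ≈ 0.359736 and Q = 1/303 ≈ 0.0033.
Under the Kimura two-parameter model, d = −½ ln(1 − 2P − Q) − ¼ ln(1 − 2Q).
1 − 2P − Q = 0.277228, giving −½ ln(0.277228) = 0.641458.
1 − 2Q = 0.9934, giving −¼ ln(0.9934) = 0.001655.
d = 0.641458 + 0.001655 = 0.643113.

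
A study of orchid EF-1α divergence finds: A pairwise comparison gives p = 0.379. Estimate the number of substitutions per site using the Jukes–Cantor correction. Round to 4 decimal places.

d = −(3/4) ln(1 − 4p/3) = −0.75 ln(1 − 0.505333) = −0.75 ln(0.494667)
  = −0.75 × (-0.703870) = 0.527903 substitutions/site.

0.5279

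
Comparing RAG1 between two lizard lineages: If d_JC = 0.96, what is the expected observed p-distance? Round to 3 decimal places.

0.541

p = (3/4)(1 − e^(−4d/3)) = 0.75 × (1 − e^(-1.28)) = 0.75 × (1 − 0.278037) = 0.541472.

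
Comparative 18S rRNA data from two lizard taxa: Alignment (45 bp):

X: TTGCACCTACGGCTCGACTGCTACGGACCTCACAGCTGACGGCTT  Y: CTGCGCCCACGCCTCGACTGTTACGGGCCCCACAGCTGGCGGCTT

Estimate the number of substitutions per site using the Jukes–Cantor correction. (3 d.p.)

0.203

The sequences differ at 8 of 45 sites (1, 5, 8, 12, 21, 27, 30, 39), so p = 8/45 ≈ 0.177778.
d = −(3/4) ln(1 − 4p/3) = −0.75 ln(1 − 0.237037) = −0.75 ln(0.762963)
  = −0.75 × (-0.270546) = 0.202910 substitutions/site.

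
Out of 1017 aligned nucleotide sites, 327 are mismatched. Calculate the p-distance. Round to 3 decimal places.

p = 327/1017 = 0.321533… ≈ 0.322 (to 3 d.p.).

0.322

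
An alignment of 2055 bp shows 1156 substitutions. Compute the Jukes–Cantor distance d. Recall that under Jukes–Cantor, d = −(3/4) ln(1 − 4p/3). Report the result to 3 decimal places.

p = 1156/2055 ≈ 0.56253.
d = −(3/4) ln(1 − 4p/3) = −0.75 ln(1 − 0.75004) = −0.75 ln(0.24996)
  = −0.75 × (-1.386454) = 1.039841 substitutions/site.

1.040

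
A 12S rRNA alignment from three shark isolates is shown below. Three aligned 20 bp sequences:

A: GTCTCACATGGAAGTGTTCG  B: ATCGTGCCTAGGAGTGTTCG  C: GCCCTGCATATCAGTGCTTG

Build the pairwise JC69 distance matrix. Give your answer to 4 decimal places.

d(A,B) = 0.4715, d(A,C) = 0.6872, d(B,C) = 0.5716

A–B: 7/20 sites differ → p = 0.35, d = −0.75 ln(1 − 0.466667) = 0.471457 ≈ 0.4715.
A–C: 9/20 sites differ → p = 0.45, d = −0.75 ln(1 − 0.6) = 0.687218 ≈ 0.6872.
B–C: 8/20 sites differ → p = 0.4, d = −0.75 ln(1 − 0.533333) = 0.571605 ≈ 0.5716.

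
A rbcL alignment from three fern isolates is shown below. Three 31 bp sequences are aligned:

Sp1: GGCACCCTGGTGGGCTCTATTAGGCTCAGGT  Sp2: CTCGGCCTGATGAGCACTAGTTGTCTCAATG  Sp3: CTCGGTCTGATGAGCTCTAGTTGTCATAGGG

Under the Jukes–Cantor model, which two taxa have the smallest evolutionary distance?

Sp1–Sp2: 13/31 differ, p = 0.419, d = 0.614.
Sp1–Sp3: 13/31 differ, p = 0.419, d = 0.614.
Sp2–Sp3: 6/31 differ, p = 0.194, d = 0.224.
The smallest distance is between Sp2 and Sp3.

Sp2 and Sp3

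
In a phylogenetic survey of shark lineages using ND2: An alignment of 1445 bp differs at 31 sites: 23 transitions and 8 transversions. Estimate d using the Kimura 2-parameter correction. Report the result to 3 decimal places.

P = 23/1445 ≈ 0.015917 and Q = 8/1445 ≈ 0.005536.
Under the Kimura two-parameter model, d = −½ ln(1 − 2P − Q) − ¼ ln(1 − 2Q).
1 − 2P − Q = 0.96263, giving −½ ln(0.96263) = 0.019043.
1 − 2Q = 0.988928, giving −¼ ln(0.988928) = 0.002783.
d = 0.019043 + 0.002783 = 0.021826.

0.022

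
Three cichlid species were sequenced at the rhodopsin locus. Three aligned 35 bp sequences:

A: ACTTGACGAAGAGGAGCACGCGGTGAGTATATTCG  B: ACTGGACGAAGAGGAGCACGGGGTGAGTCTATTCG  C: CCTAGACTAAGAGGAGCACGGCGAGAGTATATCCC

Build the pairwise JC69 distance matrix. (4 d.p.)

A–B: 3/35 sites differ → p ≈ 0.085714, d = −0.75 ln(1 − 0.114285) = 0.091020 ≈ 0.0910.
A–C: 8/35 sites differ → p ≈ 0.228571, d = −0.75 ln(1 − 0.304761) = 0.272625 ≈ 0.2726.
B–C: 8/35 sites differ → p ≈ 0.228571, d = −0.75 ln(1 − 0.304761) = 0.272625 ≈ 0.2726.

d(A,B) = 0.0910, d(A,C) = 0.2726, d(B,C) = 0.2726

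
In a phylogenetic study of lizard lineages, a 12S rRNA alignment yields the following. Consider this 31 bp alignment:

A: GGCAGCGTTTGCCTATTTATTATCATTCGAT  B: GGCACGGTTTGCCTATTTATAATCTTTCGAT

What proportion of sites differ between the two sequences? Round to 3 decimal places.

The sequences differ at 4 of 31 positions (sites 5, 6, 21, 25).
p = 4/31 = 0.129032… ≈ 0.129 (to 3 d.p.).

0.129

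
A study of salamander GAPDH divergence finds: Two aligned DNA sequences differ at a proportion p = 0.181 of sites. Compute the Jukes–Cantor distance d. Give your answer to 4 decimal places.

d = −(3/4) ln(1 − 4p/3) = −0.75 ln(1 − 0.241333) = −0.75 ln(0.758667)
  = −0.75 × (-0.276192) = 0.207144 substitutions/site.

0.2071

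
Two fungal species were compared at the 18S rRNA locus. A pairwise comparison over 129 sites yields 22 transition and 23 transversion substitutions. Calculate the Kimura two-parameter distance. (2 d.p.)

0.48

P = 22/129 ≈ 0.170543 and Q = 23/129 ≈ 0.178295.
Under the Kimura two-parameter model, d = −½ ln(1 − 2P − Q) − ¼ ln(1 − 2Q).
1 − 2P − Q = 0.480619, giving −½ ln(0.480619) = 0.366340.
1 − 2Q = 0.64341, giving −¼ ln(0.64341) = 0.110243.
d = 0.366340 + 0.110243 = 0.476583.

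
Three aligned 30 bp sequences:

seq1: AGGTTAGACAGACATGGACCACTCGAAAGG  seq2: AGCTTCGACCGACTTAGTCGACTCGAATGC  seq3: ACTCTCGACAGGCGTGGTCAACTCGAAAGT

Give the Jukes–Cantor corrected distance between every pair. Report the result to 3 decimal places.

d(seq1,seq2) = 0.383, d(seq1,seq3) = 0.383, d(seq2,seq3) = 0.441

seq1–seq2: 9/30 sites differ → p = 0.3, d = −0.75 ln(1 − 0.4) = 0.383119 ≈ 0.383.
seq1–seq3: 9/30 sites differ → p = 0.3, d = −0.75 ln(1 − 0.4) = 0.383119 ≈ 0.383.
seq2–seq3: 10/30 sites differ → p ≈ 0.333333, d = −0.75 ln(1 − 0.444444) = 0.440839 ≈ 0.441.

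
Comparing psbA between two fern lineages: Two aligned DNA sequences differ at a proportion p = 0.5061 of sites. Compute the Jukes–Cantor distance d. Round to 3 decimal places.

0.842

d = −(3/4) ln(1 − 4p/3) = −0.75 ln(1 − 0.6748) = −0.75 ln(0.3252)
  = −0.75 × (-1.123315) = 0.842486 substitutions/site.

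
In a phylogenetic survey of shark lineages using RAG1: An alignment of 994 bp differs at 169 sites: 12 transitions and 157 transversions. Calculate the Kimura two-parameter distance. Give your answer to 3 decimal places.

P = 12/994 ≈ 0.012072 and Q = 157/994 ≈ 0.157948.
Under the Kimura two-parameter model, d = −½ ln(1 − 2P − Q) − ¼ ln(1 − 2Q).
1 − 2P − Q = 0.817908, giving −½ ln(0.817908) = 0.100503.
1 − 2Q = 0.684104, giving −¼ ln(0.684104) = 0.094911.
d = 0.100503 + 0.094911 = 0.195414.

0.195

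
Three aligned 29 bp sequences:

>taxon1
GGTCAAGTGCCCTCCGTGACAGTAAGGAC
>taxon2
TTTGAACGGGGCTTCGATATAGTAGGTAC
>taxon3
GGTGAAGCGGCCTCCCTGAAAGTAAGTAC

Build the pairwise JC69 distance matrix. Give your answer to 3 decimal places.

taxon1–taxon2: 13/29 sites differ → p ≈ 0.448276, d = −0.75 ln(1 − 0.597701) = 0.682920 ≈ 0.683.
taxon1–taxon3: 6/29 sites differ → p ≈ 0.206897, d = −0.75 ln(1 − 0.275863) = 0.242081 ≈ 0.242.
taxon2–taxon3: 11/29 sites differ → p ≈ 0.37931, d = −0.75 ln(1 − 0.505747) = 0.528531 ≈ 0.529.

d(taxon1,taxon2) = 0.683, d(taxon1,taxon3) = 0.242, d(taxon2,taxon3) = 0.529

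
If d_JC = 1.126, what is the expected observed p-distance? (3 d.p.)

0.583

p = (3/4)(1 − e^(−4d/3)) = 0.75 × (1 − e^(-1.501333)) = 0.75 × (1 − 0.222833) = 0.582875.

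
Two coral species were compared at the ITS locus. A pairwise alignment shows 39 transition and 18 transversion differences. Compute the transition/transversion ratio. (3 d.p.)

R = 39/18 = 2.166666… ≈ 2.167 (to 3 d.p.).

2.167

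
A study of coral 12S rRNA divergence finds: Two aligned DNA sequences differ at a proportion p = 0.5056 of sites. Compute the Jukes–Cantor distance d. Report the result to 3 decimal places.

d = −(3/4) ln(1 − 4p/3) = −0.75 ln(1 − 0.674133) = −0.75 ln(0.325867)
  = −0.75 × (-1.121266) = 0.840950 substitutions/site.

0.841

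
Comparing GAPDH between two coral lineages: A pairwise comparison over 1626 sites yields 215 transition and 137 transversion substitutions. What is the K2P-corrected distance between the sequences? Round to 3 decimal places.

0.261

P = 215/1626 ≈ 0.132226 and Q = 137/1626 ≈ 0.084256.
Under the Kimura two-parameter model, d = −½ ln(1 − 2P − Q) − ¼ ln(1 − 2Q).
1 − 2P − Q = 0.651292, giving −½ ln(0.651292) = 0.214399.
1 − 2Q = 0.831488, giving −¼ ln(0.831488) = 0.046135.
d = 0.214399 + 0.046135 = 0.260534.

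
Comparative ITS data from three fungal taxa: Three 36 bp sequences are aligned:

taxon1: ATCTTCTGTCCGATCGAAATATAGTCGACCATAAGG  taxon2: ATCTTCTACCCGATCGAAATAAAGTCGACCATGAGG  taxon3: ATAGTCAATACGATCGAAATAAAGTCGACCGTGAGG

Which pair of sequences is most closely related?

taxon1 and taxon2

taxon1–taxon2: 4/36 differ, p = 0.111, d = 0.120.
taxon1–taxon3: 8/36 differ, p = 0.222, d = 0.264.
taxon2–taxon3: 6/36 differ, p = 0.167, d = 0.188.
The smallest distance is between taxon1 and taxon2.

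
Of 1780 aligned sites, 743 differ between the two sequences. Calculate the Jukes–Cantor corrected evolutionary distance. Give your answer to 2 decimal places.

p = 743/1780 ≈ 0.417416.
d = −(3/4) ln(1 − 4p/3) = −0.75 ln(1 − 0.556555) = −0.75 ln(0.443445)
  = −0.75 × (-0.813181) = 0.609886 substitutions/site.

0.61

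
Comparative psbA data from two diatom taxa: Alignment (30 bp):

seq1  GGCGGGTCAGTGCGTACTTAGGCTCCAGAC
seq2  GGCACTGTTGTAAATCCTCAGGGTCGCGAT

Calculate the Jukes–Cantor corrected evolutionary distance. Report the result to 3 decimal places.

0.824

The sequences differ at 15 of 30 sites, so p = 15/30 = 0.5.
d = −(3/4) ln(1 − 4p/3) = −0.75 ln(1 − 0.666667) = −0.75 ln(0.333333)
  = −0.75 × (-1.098613) = 0.823960 substitutions/site.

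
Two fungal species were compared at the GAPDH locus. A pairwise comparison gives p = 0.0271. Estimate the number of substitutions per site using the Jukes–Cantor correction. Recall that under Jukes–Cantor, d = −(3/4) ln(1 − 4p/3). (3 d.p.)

0.028

d = −(3/4) ln(1 − 4p/3) = −0.75 ln(1 − 0.036133) = −0.75 ln(0.963867)
  = −0.75 × (-0.036802) = 0.027602 substitutions/site.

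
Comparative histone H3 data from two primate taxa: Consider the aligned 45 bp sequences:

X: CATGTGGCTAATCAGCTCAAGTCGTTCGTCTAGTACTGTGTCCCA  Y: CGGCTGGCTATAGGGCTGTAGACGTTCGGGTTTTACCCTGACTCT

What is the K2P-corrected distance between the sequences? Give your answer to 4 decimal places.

0.6325

Of 45 sites, 4 differences are transitions and 15 are transversions, so P = 4/45 ≈ 0.088889 and Q = 15/45 ≈ 0.333333.
Under the Kimura two-parameter model, d = −½ ln(1 − 2P − Q) − ¼ ln(1 − 2Q).
1 − 2P − Q = 0.488889, giving −½ ln(0.488889) = 0.357810.
1 − 2Q = 0.333334, giving −¼ ln(0.333334) = 0.274653.
d = 0.357810 + 0.274653 = 0.632463.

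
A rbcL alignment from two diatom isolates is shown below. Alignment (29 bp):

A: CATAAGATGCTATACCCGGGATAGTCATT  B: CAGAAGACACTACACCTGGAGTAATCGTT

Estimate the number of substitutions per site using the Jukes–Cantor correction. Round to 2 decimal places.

0.40

The sequences differ at 9 of 29 sites (3, 8, 9, 13, 17, 20, 21, 24, 27), so p = 9/29 ≈ 0.310345.
d = −(3/4) ln(1 − 4p/3) = −0.75 ln(1 − 0.413793) = −0.75 ln(0.586207)
  = −0.75 × (-0.534082) = 0.400562 substitutions/site.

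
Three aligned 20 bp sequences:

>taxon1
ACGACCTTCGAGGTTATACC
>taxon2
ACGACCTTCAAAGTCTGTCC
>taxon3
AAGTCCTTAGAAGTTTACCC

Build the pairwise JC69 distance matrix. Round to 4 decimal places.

d(taxon1,taxon2) = 0.3831, d(taxon1,taxon3) = 0.4715, d(taxon2,taxon3) = 0.4715

taxon1–taxon2: 6/20 sites differ → p = 0.3, d = −0.75 ln(1 − 0.4) = 0.383119 ≈ 0.3831.
taxon1–taxon3: 7/20 sites differ → p = 0.35, d = −0.75 ln(1 − 0.466667) = 0.471457 ≈ 0.4715.
taxon2–taxon3: 7/20 sites differ → p = 0.35, d = −0.75 ln(1 − 0.466667) = 0.471457 ≈ 0.4715.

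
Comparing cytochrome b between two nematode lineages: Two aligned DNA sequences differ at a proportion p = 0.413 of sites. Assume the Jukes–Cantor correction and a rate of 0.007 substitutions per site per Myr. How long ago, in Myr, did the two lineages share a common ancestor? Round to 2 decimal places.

d = −(3/4) ln(1 − 4p/3) = −0.75 ln(1 − 0.550667) = −0.75 ln(0.449333)
  = −0.75 × (-0.799991) = 0.599993 substitutions/site.
Under a molecular clock d = 2μt, so t = d/(2μ) = 0.599993 / (2 × 0.007) = 42.86 Myr.

42.86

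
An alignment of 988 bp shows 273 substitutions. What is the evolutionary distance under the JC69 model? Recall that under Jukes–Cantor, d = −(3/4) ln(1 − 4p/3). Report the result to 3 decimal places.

p = 273/988 ≈ 0.276316.
d = −(3/4) ln(1 − 4p/3) = −0.75 ln(1 − 0.368421) = −0.75 ln(0.631579)
  = −0.75 × (-0.459532) = 0.344649 substitutions/site.

0.345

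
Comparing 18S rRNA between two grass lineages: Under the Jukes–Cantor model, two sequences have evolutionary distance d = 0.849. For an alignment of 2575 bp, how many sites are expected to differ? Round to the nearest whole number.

Invert JC69: p = (3/4)(1 − e^(−4d/3)) = 0.75 × (1 − e^(-1.132)) = 0.75 × (1 − 0.322388) = 0.508209.
Expected differing sites = pL ≈ 0.508209 × 2575 = 1308.638175 ≈ 1309.

1309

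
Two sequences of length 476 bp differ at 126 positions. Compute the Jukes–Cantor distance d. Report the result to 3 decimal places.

0.326

p = 126/476 ≈ 0.264706.
d = −(3/4) ln(1 − 4p/3) = −0.75 ln(1 − 0.352941) = −0.75 ln(0.647059)
  = −0.75 × (-0.435318) = 0.326489 substitutions/site.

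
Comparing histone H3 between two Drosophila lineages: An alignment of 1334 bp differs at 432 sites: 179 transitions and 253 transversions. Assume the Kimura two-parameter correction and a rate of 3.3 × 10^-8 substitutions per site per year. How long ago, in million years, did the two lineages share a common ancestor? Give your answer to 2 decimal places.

6.45

P = 179/1334 ≈ 0.134183 and Q = 253/1334 ≈ 0.189655.
Under the Kimura two-parameter model, d = −½ ln(1 − 2P − Q) − ¼ ln(1 − 2Q).
1 − 2P − Q = 0.541979, giving −½ ln(0.541979) = 0.306264.
1 − 2Q = 0.62069, giving −¼ ln(0.62069) = 0.119231.
d = 0.306264 + 0.119231 = 0.425495.
Under a molecular clock d = 2μt, so t = d/(2μ) = 0.425495 / (2 × 3.3 × 10^-8) = 6.45 million years.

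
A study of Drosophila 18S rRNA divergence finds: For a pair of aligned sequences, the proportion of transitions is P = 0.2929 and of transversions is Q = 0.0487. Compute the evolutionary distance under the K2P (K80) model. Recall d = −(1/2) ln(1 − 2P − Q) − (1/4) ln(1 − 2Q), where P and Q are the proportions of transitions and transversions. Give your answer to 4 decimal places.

0.5289

Under the Kimura two-parameter model, d = −½ ln(1 − 2P − Q) − ¼ ln(1 − 2Q).
1 − 2P − Q = 0.3655, giving −½ ln(0.3655) = 0.503244.
1 − 2Q = 0.9026, giving −¼ ln(0.9026) = 0.025619.
d = 0.503244 + 0.025619 = 0.528863.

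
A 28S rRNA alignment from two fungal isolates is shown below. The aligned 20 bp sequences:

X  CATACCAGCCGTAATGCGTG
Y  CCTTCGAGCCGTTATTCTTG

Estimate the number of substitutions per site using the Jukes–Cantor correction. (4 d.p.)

0.3831

The sequences differ at 6 of 20 sites (2, 4, 6, 13, 16, 18), so p = 6/20 = 0.3.
d = −(3/4) ln(1 − 4p/3) = −0.75 ln(1 − 0.4) = −0.75 ln(0.6)
  = −0.75 × (-0.510826) = 0.383120 substitutions/site.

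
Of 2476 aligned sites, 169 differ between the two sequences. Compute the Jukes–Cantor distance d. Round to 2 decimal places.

p = 169/2476 ≈ 0.068255.
d = −(3/4) ln(1 − 4p/3) = −0.75 ln(1 − 0.091007) = −0.75 ln(0.908993)
  = −0.75 × (-0.095418) = 0.071564 substitutions/site.

0.07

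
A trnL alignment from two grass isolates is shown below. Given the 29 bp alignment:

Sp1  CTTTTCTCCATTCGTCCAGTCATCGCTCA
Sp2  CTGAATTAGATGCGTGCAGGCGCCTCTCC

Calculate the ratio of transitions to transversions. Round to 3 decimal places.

Transitions are A↔G and C↔T; transversions are all other mismatches.
Transitions: 3. Transversions: 10.
R = 3/10 = 0.300.

0.300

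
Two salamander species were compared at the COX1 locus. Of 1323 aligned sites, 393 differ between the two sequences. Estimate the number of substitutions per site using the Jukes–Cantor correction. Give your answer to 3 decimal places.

0.378

p = 393/1323 ≈ 0.297052.
d = −(3/4) ln(1 − 4p/3) = −0.75 ln(1 − 0.396069) = −0.75 ln(0.603931)
  = −0.75 × (-0.504295) = 0.378221 substitutions/site.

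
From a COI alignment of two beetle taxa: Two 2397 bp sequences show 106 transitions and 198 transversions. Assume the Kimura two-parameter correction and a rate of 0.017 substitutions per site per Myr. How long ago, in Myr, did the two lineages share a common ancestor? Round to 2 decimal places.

P = 106/2397 ≈ 0.044222 and Q = 198/2397 ≈ 0.082603.
Under the Kimura two-parameter model, d = −½ ln(1 − 2P − Q) − ¼ ln(1 − 2Q).
1 − 2P − Q = 0.828953, giving −½ ln(0.828953) = 0.093796.
1 − 2Q = 0.834794, giving −¼ ln(0.834794) = 0.045143.
d = 0.093796 + 0.045143 = 0.138939.
Under a molecular clock d = 2μt, so t = d/(2μ) = 0.138939 / (2 × 0.017) = 4.09 Myr.

4.09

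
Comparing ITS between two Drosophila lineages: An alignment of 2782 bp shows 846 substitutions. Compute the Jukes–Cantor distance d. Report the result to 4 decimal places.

0.3900

p = 846/2782 ≈ 0.304098.
d = −(3/4) ln(1 − 4p/3) = −0.75 ln(1 − 0.405464) = −0.75 ln(0.594536)
  = −0.75 × (-0.519974) = 0.389981 substitutions/site.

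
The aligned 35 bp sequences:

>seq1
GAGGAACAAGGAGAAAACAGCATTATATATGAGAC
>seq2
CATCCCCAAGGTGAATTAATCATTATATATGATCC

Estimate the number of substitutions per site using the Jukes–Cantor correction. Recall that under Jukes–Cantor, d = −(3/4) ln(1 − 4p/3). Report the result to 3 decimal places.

The sequences differ at 12 of 35 sites, so p = 12/35 ≈ 0.342857.
d = −(3/4) ln(1 − 4p/3) = −0.75 ln(1 − 0.457143) = −0.75 ln(0.542857)
  = −0.75 × (-0.610909) = 0.458182 substitutions/site.

0.458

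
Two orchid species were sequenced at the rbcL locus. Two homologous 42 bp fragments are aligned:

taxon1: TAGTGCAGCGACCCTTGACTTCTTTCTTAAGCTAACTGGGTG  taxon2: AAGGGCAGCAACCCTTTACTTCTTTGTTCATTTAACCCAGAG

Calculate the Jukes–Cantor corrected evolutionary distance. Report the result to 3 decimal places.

The sequences differ at 12 of 42 sites, so p = 12/42 ≈ 0.285714.
d = −(3/4) ln(1 − 4p/3) = −0.75 ln(1 − 0.380952) = −0.75 ln(0.619048)
  = −0.75 × (-0.479572) = 0.359679 substitutions/site.

0.360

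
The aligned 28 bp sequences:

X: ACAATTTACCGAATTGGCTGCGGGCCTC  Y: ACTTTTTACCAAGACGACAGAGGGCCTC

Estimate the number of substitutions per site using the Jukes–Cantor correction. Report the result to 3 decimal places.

The sequences differ at 9 of 28 sites (3, 4, 11, 13, 14, 15, 17, 19, 21), so p = 9/28 ≈ 0.321429.
d = −(3/4) ln(1 − 4p/3) = −0.75 ln(1 − 0.428572) = −0.75 ln(0.571428)
  = −0.75 × (-0.559617) = 0.419713 substitutions/site.

0.420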